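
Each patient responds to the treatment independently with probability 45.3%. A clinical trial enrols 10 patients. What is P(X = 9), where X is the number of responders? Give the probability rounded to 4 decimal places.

0.0044

X ~ Binomial(n=10, p=0.453).
P(X=9) = C(10,9) · p^9 · (1−p)^1
= 10 · 0.00080331 · 0.547 = 0.004394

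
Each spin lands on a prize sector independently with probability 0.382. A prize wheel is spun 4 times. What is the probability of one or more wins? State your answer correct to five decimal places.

P(at least one) = 1 − P(none) = 1 − (1 − 0.382)^4
= 1 − 0.1458659 = 0.8541341

0.85413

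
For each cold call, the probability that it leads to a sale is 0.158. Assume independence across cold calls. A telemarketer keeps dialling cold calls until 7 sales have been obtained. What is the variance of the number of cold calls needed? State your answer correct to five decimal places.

236.09998

Y = total cold calls until the seventh success; negative binomial with r=7, p=0.158.
Var(Y) = r(1−p)/p² = 7·0.842 / 0.158² = 236.0999840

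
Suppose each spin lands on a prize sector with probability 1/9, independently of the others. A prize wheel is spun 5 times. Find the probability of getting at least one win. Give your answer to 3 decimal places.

0.445

P(at least one) = 1 − P(none) = 1 − (1 − 0.111111)^5
= 1 − 0.55493 = 0.44507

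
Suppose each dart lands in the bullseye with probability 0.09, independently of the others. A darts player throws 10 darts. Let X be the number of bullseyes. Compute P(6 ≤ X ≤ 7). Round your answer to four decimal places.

X ~ Binomial(10, 0.09); P(6 ≤ X ≤ 7) = Σ C(10,k) p^k (1−p)^(10−k) over k:
  k=6: C(10,6)·0.09^6·0.91^4 = 0.000077
  k=7: C(10,7)·0.09^7·0.91^3 = 0.000004
Total = 0.000081

0.0001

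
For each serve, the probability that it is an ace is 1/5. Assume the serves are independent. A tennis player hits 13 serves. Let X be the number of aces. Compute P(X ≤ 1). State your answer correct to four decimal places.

X ~ Binomial(13, 0.20); P(X ≤ 1) = Σ C(13,k) p^k (1−p)^(13−k) over k:
  k=0: C(13,0)·0.20^0·0.80^13 = 0.054976
  k=1: C(13,1)·0.20^1·0.80^12 = 0.178671
Total = 0.233646

0.2336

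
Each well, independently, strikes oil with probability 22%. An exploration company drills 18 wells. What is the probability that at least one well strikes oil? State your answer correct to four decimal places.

0.9886

P(at least one) = 1 − P(none) = 1 − (1 − 0.22)^18
= 1 − 0.011421 = 0.988579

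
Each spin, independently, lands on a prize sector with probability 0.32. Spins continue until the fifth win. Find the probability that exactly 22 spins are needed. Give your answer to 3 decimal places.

0.029

Y = trial on which the fifth success occurs; negative binomial, r=5, p=0.32.
P(Y=22) = C(21,4) · p^5 · (1−p)^17
= 5985 · 0.0033554 · 0.0014212 = 0.02854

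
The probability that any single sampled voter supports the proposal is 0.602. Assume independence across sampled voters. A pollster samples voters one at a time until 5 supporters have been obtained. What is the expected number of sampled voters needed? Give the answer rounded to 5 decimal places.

8.30565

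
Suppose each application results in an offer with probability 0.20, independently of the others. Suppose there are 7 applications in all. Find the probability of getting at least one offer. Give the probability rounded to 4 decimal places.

0.7903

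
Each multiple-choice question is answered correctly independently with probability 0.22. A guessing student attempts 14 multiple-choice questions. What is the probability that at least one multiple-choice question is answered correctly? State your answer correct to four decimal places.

0.9691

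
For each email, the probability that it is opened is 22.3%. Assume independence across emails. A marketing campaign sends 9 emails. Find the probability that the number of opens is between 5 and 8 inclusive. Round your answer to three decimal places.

X ~ Binomial(9, 0.223); P(5 ≤ X ≤ 8) = Σ C(9,k) p^k (1−p)^(9−k) over k:
  k=5: C(9,5)·0.223^5·0.777^4 = 0.02533
  k=6: C(9,6)·0.223^6·0.777^3 = 0.00485
  k=7: C(9,7)·0.223^7·0.777^2 = 0.00060
  k=8: C(9,8)·0.223^8·0.777^1 = 0.00004
Total = 0.03081

0.031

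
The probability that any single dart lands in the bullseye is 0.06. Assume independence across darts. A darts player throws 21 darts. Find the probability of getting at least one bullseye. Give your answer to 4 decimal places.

P(at least one) = 1 − P(none) = 1 − (1 − 0.06)^21
= 1 − 0.272700 = 0.727300

0.7273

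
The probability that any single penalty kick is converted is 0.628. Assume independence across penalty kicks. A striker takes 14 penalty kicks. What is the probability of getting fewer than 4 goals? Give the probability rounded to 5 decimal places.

0.00198

X ~ Binomial(14, 0.628); P(X ≤ 3) = Σ C(14,k) p^k (1−p)^(14−k) over k:
  k=0: C(14,0)·0.628^0·0.372^14 = 0.0000010
  k=1: C(14,1)·0.628^1·0.372^13 = 0.0000230
  k=2: C(14,2)·0.628^2·0.372^12 = 0.0002520
  k=3: C(14,3)·0.628^3·0.372^11 = 0.0017020
Total = 0.0019780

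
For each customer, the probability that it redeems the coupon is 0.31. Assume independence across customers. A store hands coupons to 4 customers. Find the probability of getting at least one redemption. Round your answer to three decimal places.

0.773

P(at least one) = 1 − P(none) = 1 − (1 − 0.31)^4
= 1 − 0.22667 = 0.77333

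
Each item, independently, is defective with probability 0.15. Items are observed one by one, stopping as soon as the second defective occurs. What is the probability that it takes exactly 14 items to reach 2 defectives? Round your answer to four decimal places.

Y = trial on which the second success occurs; negative binomial, r=2, p=0.15.
P(Y=14) = C(13,1) · p^2 · (1−p)^12
= 13 · 0.0225 · 0.14224 = 0.041606

0.0416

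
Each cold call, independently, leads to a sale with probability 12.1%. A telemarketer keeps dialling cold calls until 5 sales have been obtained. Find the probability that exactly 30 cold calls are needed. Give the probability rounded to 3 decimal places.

Y = trial on which the fifth success occurs; negative binomial, r=5, p=0.121.
P(Y=30) = C(29,4) · p^5 · (1−p)^25
= 23751 · 2.5937e-05 · 0.039785 = 0.02451

0.025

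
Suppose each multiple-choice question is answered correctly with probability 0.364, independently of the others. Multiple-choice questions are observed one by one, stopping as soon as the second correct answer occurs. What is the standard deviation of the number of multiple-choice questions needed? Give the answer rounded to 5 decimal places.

3.09843

Y = total multiple-choice questions until the second success; negative binomial with r=2, p=0.364.
SD(Y) = √[r(1−p)/p²] = √(9.6002898) = 3.0984334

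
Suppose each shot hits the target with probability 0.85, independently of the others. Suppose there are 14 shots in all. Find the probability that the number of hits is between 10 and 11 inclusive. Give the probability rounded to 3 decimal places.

X ~ Binomial(14, 0.85); P(10 ≤ X ≤ 11) = Σ C(14,k) p^k (1−p)^(14−k) over k:
  k=10: C(14,10)·0.85^10·0.15^4 = 0.09977
  k=11: C(14,11)·0.85^11·0.15^3 = 0.20558
Total = 0.30535

0.305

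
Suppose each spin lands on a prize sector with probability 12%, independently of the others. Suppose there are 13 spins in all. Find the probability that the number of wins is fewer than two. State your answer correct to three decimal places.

X ~ Binomial(13, 0.12); P(X ≤ 1) = Σ C(13,k) p^k (1−p)^(13−k) over k:
  k=0: C(13,0)·0.12^0·0.88^13 = 0.18979
  k=1: C(13,1)·0.12^1·0.88^12 = 0.33645
Total = 0.52624

0.526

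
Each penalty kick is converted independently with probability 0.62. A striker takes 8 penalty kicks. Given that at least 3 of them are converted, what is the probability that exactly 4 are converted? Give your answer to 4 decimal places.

X ~ Binomial(8, 0.62). Want P(X=4 | X≥3) = P(X=4) / P(X≥3).
P(X=4) = C(8,4)·0.62^4·0.38^4 = 0.215675
P(X≥3) = 1 − 0.000435 − 0.005675 − 0.032407 = 0.961483
Ratio = 0.215675 / 0.961483 = 0.224315

0.2243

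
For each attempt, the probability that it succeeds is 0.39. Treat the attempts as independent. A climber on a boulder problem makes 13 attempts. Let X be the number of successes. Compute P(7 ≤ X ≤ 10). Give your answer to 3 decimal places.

0.205

X ~ Binomial(13, 0.39); P(7 ≤ X ≤ 10) = Σ C(13,k) p^k (1−p)^(13−k) over k:
  k=7: C(13,7)·0.39^7·0.61^6 = 0.12132
  k=8: C(13,8)·0.39^8·0.61^5 = 0.05818
  k=9: C(13,9)·0.39^9·0.61^4 = 0.02066
  k=10: C(13,10)·0.39^10·0.61^3 = 0.00528
Total = 0.20545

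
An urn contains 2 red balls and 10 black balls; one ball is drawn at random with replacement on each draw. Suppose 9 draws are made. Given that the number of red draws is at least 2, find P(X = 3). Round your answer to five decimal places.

0.28477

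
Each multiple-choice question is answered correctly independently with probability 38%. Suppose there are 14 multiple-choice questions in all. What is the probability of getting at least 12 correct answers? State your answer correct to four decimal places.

X ~ Binomial(14, 0.38); P(X ≥ 12) = Σ C(14,k) p^k (1−p)^(14−k) over k:
  k=12: C(14,12)·0.38^12·0.62^2 = 0.000317
  k=13: C(14,13)·0.38^13·0.62^1 = 0.000030
  k=14: C(14,14)·0.38^14·0.62^0 = 0.000001
Total = 0.000348

0.0003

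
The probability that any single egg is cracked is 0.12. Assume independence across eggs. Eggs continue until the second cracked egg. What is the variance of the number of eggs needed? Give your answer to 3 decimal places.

Y = total eggs until the second success; negative binomial with r=2, p=0.12.
Var(Y) = r(1−p)/p² = 2·0.88 / 0.12² = 122.22222

122.222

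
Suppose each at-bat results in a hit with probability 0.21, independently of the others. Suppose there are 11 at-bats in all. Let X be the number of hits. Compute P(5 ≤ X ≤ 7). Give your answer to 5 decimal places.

X ~ Binomial(11, 0.21); P(5 ≤ X ≤ 7) = Σ C(11,k) p^k (1−p)^(11−k) over k:
  k=5: C(11,5)·0.21^5·0.79^6 = 0.0458671
  k=6: C(11,6)·0.21^6·0.79^5 = 0.0121925
  k=7: C(11,7)·0.21^7·0.79^4 = 0.0023150
Total = 0.0603746

0.06037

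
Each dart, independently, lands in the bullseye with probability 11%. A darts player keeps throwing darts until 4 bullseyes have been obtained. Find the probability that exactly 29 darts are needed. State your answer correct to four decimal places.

0.0260

Y = trial on which the fourth success occurs; negative binomial, r=4, p=0.11.
P(Y=29) = C(28,3) · p^4 · (1−p)^25
= 3276 · 0.00014641 · 0.054294 = 0.026041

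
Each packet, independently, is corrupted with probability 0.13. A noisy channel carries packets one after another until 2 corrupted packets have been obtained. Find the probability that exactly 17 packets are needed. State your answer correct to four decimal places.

0.0335

Y = trial on which the second success occurs; negative binomial, r=2, p=0.13.
P(Y=17) = C(16,1) · p^2 · (1−p)^15
= 16 · 0.0169 · 0.12382 = 0.033481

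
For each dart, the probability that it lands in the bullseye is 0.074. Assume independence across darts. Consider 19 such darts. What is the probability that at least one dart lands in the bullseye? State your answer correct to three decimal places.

0.768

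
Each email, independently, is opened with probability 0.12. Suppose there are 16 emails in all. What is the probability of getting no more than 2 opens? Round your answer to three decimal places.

0.700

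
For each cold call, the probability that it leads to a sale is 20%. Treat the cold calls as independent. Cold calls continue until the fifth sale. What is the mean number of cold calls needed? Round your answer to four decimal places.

25.0000

Y = total cold calls until the fifth success; negative binomial with r=5, p=0.20.
E[Y] = r / p = 5 / 0.20 = 25.000000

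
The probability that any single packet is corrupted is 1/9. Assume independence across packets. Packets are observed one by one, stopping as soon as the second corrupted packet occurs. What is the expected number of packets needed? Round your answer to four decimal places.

18.0000

Y = total packets until the second success; negative binomial with r=2, p=0.111111.
E[Y] = r / p = 2 / 0.111111 = 18.000000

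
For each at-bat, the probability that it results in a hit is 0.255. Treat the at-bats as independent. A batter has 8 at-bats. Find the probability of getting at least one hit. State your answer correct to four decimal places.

0.9051

P(at least one) = 1 − P(none) = 1 − (1 − 0.255)^8
= 1 − 0.094896 = 0.905104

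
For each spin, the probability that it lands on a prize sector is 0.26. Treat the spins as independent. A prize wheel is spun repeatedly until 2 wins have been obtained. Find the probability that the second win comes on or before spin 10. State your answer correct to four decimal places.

0.7778

Finishing within 10 spins ⇔ at least 2 successes in the first 10. With X ~ Binomial(10, 0.26), P(Y ≤ 10) = 1 − P(X ≤ 1).
  k=0: C(10,0)·0.26^0·0.74^10 = 0.049240
  k=1: C(10,1)·0.26^1·0.74^9 = 0.173005
1 − 0.222245 = 0.777755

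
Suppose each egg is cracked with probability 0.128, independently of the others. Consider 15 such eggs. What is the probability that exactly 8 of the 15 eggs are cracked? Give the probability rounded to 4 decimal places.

X ~ Binomial(n=15, p=0.128).
P(X=8) = C(15,8) · p^8 · (1−p)^7
= 6435 · 7.2058e-08 · 0.38337 = 0.000178

0.0002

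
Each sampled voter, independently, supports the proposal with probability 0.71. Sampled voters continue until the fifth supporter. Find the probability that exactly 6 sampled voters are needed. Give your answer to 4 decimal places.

Y = trial on which the fifth success occurs; negative binomial, r=5, p=0.71.
P(Y=6) = C(5,4) · p^5 · (1−p)^1
= 5 · 0.18042 · 0.29 = 0.261613

0.2616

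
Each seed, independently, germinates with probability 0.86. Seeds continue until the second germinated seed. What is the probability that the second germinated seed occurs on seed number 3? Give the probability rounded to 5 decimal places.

0.20709

Y = trial on which the second success occurs; negative binomial, r=2, p=0.86.
P(Y=3) = C(2,1) · p^2 · (1−p)^1
= 2 · 0.7396 · 0.14 = 0.2070880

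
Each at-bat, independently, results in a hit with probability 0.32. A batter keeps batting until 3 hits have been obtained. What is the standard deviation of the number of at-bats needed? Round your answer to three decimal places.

Y = total at-bats until the third success; negative binomial with r=3, p=0.32.
SD(Y) = √[r(1−p)/p²] = √(19.92188) = 4.46339

4.463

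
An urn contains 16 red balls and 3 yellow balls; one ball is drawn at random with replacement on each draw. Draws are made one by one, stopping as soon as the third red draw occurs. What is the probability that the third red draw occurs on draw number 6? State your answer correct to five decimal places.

Y = trial on which the third success occurs; negative binomial, r=3, p=0.842105.
P(Y=6) = C(5,2) · p^3 · (1−p)^3
= 10 · 0.59717 · 0.0039364 = 0.0235073

0.02351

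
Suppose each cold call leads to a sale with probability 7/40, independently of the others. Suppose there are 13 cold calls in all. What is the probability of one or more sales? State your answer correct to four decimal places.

P(at least one) = 1 − P(none) = 1 − (1 − 0.175)^13
= 1 − 0.082017 = 0.917983

0.9180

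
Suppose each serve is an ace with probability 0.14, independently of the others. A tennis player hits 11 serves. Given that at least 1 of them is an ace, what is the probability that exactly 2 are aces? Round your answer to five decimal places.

0.34260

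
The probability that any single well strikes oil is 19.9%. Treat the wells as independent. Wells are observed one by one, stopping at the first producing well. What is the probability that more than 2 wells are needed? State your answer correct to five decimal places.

Y = number of wells to the first success; geometric, p = 0.199.
P(Y > 2) = P(first 2 all fail) = (1−p)^2 = 0.6416010

0.64160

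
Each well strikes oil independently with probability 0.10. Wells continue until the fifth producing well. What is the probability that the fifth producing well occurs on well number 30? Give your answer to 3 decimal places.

0.017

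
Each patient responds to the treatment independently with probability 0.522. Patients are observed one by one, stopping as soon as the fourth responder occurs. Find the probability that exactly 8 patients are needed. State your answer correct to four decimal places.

Y = trial on which the fourth success occurs; negative binomial, r=4, p=0.522.
P(Y=8) = C(7,3) · p^4 · (1−p)^4
= 35 · 0.074248 · 0.052205 = 0.135663

0.1357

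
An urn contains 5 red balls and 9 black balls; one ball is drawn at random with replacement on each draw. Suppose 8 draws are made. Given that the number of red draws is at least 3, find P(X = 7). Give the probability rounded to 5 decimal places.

0.00647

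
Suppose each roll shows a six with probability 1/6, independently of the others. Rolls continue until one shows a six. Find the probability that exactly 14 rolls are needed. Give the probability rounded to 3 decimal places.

0.016

Geometric (trials to first success), p = 0.166667.
P(Y = 14) = (1−p)^13 · p = 0.093464 · 0.166667 = 0.01558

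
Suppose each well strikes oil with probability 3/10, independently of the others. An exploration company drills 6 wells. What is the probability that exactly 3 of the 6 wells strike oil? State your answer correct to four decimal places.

X ~ Binomial(n=6, p=0.30).
P(X=3) = C(6,3) · p^3 · (1−p)^3
= 20 · 0.027 · 0.343 = 0.185220

0.1852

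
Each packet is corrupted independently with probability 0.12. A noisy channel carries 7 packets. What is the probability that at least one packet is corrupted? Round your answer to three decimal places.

0.591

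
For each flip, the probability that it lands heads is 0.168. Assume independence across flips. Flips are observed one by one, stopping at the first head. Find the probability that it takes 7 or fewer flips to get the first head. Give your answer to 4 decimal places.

Y = number of flips to the first success; geometric, p = 0.168.
P(Y ≤ 7) = 1 − (1−p)^7 = 1 − 0.275971 = 0.724029

0.7240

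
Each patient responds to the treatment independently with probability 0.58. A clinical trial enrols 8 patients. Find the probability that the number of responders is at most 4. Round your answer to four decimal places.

X ~ Binomial(8, 0.58); P(X ≤ 4) = Σ C(8,k) p^k (1−p)^(8−k) over k:
  k=0: C(8,0)·0.58^0·0.42^8 = 0.000968
  k=1: C(8,1)·0.58^1·0.42^7 = 0.010697
  k=2: C(8,2)·0.58^2·0.42^6 = 0.051702
  k=3: C(8,3)·0.58^3·0.42^5 = 0.142797
  k=4: C(8,4)·0.58^4·0.42^4 = 0.246494
Total = 0.452659

0.4527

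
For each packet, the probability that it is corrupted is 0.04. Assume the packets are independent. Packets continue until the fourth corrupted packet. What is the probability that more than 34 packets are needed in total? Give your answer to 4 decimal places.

0.9543

Needing more than 34 packets ⇔ fewer than 4 successes in the first 34. With X ~ Binomial(34, 0.04), P(Y > 34) = P(X ≤ 3).
  k=0: C(34,0)·0.04^0·0.96^34 = 0.249587
  k=1: C(34,1)·0.04^1·0.96^33 = 0.353582
  k=2: C(34,2)·0.04^2·0.96^32 = 0.243087
  k=3: C(34,3)·0.04^3·0.96^31 = 0.108039
P(X ≤ 3) = 0.954295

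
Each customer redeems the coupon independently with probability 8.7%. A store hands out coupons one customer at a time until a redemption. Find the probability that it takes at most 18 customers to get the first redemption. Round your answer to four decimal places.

0.8057

Y = number of customers to the first success; geometric, p = 0.087.
P(Y ≤ 18) = 1 − (1−p)^18 = 1 − 0.194301 = 0.805699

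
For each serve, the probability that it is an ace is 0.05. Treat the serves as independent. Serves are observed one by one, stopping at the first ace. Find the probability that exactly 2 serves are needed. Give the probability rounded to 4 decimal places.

0.0475

Geometric (trials to first success), p = 0.05.
P(Y = 2) = (1−p)^1 · p = 0.95 · 0.05 = 0.047500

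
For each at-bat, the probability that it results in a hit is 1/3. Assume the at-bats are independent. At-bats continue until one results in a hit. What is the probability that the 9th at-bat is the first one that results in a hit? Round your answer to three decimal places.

Geometric (trials to first success), p = 0.333333.
P(Y = 9) = (1−p)^8 · p = 0.039018 · 0.333333 = 0.01301

0.013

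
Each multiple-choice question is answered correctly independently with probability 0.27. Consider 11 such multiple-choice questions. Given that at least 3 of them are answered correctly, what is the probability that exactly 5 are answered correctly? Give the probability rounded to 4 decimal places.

X ~ Binomial(11, 0.27). Want P(X=5 | X≥3) = P(X=5) / P(X≥3).
P(X=5) = C(11,5)·0.27^5·0.73^6 = 0.100322
P(X≥3) = 1 − 0.031373 − 0.127639 − 0.236046 = 0.604942
Ratio = 0.100322 / 0.604942 = 0.165838

0.1658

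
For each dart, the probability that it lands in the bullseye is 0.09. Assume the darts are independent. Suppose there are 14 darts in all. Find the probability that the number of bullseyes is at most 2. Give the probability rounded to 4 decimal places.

0.8745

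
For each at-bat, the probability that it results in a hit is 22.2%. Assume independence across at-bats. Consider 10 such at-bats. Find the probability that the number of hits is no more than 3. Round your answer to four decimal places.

0.8373

X ~ Binomial(10, 0.222); P(X ≤ 3) = Σ C(10,k) p^k (1−p)^(10−k) over k:
  k=0: C(10,0)·0.222^0·0.778^10 = 0.081245
  k=1: C(10,1)·0.222^1·0.778^9 = 0.231830
  k=2: C(10,2)·0.222^2·0.778^8 = 0.297684
  k=3: C(10,3)·0.222^3·0.778^7 = 0.226515
Total = 0.837274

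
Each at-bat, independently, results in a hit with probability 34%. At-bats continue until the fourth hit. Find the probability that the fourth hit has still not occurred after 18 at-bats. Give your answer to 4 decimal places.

Needing more than 18 at-bats ⇔ fewer than 4 successes in the first 18. With X ~ Binomial(18, 0.34), P(Y > 18) = P(X ≤ 3).
  k=0: C(18,0)·0.34^0·0.66^18 = 0.000565
  k=1: C(18,1)·0.34^1·0.66^17 = 0.005236
  k=2: C(18,2)·0.34^2·0.66^16 = 0.022927
  k=3: C(18,3)·0.34^3·0.66^15 = 0.062992
P(X ≤ 3) = 0.091720

0.0917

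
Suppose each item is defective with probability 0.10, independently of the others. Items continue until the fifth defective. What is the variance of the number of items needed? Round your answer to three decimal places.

Y = total items until the fifth success; negative binomial with r=5, p=0.10.
Var(Y) = r(1−p)/p² = 5·0.90 / 0.10² = 450.00000

450.000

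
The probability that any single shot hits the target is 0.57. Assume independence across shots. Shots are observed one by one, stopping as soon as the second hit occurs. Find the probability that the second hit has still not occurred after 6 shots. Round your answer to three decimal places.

0.057

Needing more than 6 shots ⇔ fewer than 2 successes in the first 6. With X ~ Binomial(6, 0.57), P(Y > 6) = P(X ≤ 1).
  k=0: C(6,0)·0.57^0·0.43^6 = 0.00632
  k=1: C(6,1)·0.57^1·0.43^5 = 0.05028
P(X ≤ 1) = 0.05660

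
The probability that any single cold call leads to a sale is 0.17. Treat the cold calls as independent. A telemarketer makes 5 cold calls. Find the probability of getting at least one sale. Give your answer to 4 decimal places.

P(at least one) = 1 − P(none) = 1 − (1 − 0.17)^5
= 1 − 0.393904 = 0.606096

0.6061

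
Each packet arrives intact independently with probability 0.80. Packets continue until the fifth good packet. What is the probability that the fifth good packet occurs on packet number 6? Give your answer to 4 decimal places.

0.3277

Y = trial on which the fifth success occurs; negative binomial, r=5, p=0.80.
P(Y=6) = C(5,4) · p^5 · (1−p)^1
= 5 · 0.32768 · 0.2 = 0.327680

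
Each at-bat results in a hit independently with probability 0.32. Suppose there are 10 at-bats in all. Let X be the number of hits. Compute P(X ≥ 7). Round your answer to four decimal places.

0.0155

X ~ Binomial(10, 0.32); P(X ≥ 7) = Σ C(10,k) p^k (1−p)^(10−k) over k:
  k=7: C(10,7)·0.32^7·0.68^3 = 0.012965
  k=8: C(10,8)·0.32^8·0.68^2 = 0.002288
  k=9: C(10,9)·0.32^9·0.68^1 = 0.000239
  k=10: C(10,10)·0.32^10·0.68^0 = 0.000011
Total = 0.015503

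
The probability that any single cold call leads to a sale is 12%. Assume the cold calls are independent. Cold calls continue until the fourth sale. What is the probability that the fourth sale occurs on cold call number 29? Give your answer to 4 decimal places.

Y = trial on which the fourth success occurs; negative binomial, r=4, p=0.12.
P(Y=29) = C(28,3) · p^4 · (1−p)^25
= 3276 · 0.00020736 · 0.040932 = 0.027806

0.0278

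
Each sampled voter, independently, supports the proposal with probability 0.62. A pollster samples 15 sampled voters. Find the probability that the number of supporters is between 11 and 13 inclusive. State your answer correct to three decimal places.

X ~ Binomial(15, 0.62); P(11 ≤ X ≤ 13) = Σ C(15,k) p^k (1−p)^(15−k) over k:
  k=11: C(15,11)·0.62^11·0.38^4 = 0.14811
  k=12: C(15,12)·0.62^12·0.38^3 = 0.08055
  k=13: C(15,13)·0.62^13·0.38^2 = 0.03033
Total = 0.25898

0.259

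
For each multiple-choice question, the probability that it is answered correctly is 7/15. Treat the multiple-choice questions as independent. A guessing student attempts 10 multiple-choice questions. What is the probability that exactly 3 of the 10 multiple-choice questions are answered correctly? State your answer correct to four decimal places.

0.1497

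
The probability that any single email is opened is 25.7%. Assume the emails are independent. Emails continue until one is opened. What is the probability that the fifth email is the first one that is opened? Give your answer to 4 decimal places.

0.0783

Geometric (trials to first success), p = 0.257.
P(Y = 5) = (1−p)^4 · p = 0.30476 · 0.257 = 0.078323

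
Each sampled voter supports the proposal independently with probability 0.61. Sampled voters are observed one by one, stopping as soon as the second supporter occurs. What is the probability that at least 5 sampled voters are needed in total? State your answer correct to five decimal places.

Needing more than 4 sampled voters ⇔ fewer than 2 successes in the first 4. With X ~ Binomial(4, 0.61), P(Y > 4) = P(X ≤ 1).
  k=0: C(4,0)·0.61^0·0.39^4 = 0.0231344
  k=1: C(4,1)·0.61^1·0.39^3 = 0.1447384
P(X ≤ 1) = 0.1678728

0.16787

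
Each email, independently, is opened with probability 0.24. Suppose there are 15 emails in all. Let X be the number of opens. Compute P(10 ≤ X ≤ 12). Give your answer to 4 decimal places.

X ~ Binomial(15, 0.24); P(10 ≤ X ≤ 12) = Σ C(15,k) p^k (1−p)^(15−k) over k:
  k=10: C(15,10)·0.24^10·0.76^5 = 0.000483
  k=11: C(15,11)·0.24^11·0.76^4 = 0.000069
  k=12: C(15,12)·0.24^12·0.76^3 = 0.000007
Total = 0.000559

0.0006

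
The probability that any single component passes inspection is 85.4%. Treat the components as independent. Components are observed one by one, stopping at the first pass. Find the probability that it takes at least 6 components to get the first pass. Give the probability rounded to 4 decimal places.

Y = number of components to the first success; geometric, p = 0.854.
P(Y > 5) = P(first 5 all fail) = (1−p)^5 = 0.000066

0.0001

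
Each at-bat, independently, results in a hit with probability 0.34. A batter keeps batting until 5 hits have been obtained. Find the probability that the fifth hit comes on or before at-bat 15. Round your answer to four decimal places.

0.6171

Finishing within 15 at-bats ⇔ at least 5 successes in the first 15. With X ~ Binomial(15, 0.34), P(Y ≤ 15) = 1 − P(X ≤ 4).
  k=0: C(15,0)·0.34^0·0.66^15 = 0.001964
  k=1: C(15,1)·0.34^1·0.66^14 = 0.015177
  k=2: C(15,2)·0.34^2·0.66^13 = 0.054729
  k=3: C(15,3)·0.34^3·0.66^12 = 0.122173
  k=4: C(15,4)·0.34^4·0.66^11 = 0.188813
1 − 0.382856 = 0.617144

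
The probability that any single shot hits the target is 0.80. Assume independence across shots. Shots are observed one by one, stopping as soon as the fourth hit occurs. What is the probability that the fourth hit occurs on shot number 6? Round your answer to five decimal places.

Y = trial on which the fourth success occurs; negative binomial, r=4, p=0.80.
P(Y=6) = C(5,3) · p^4 · (1−p)^2
= 10 · 0.4096 · 0.04 = 0.1638400

0.16384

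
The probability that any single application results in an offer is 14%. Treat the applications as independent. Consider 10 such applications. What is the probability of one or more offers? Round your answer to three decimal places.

0.779

P(at least one) = 1 − P(none) = 1 − (1 − 0.14)^10
= 1 − 0.22130 = 0.77870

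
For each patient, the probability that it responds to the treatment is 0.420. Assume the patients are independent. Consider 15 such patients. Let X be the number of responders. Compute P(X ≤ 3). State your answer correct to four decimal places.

0.0678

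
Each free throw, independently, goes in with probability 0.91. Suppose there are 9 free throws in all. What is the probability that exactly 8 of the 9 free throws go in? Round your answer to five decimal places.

0.38090

X ~ Binomial(n=9, p=0.91).
P(X=8) = C(9,8) · p^8 · (1−p)^1
= 9 · 0.47025 · 0.09 = 0.3809045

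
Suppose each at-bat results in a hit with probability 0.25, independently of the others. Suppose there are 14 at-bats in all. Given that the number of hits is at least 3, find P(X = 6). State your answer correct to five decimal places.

0.10210

X ~ Binomial(14, 0.25). Want P(X=6 | X≥3) = P(X=6) / P(X≥3).
P(X=6) = C(14,6)·0.25^6·0.75^8 = 0.0733982
P(X≥3) = 1 − 0.0178179 − 0.0831504 − 0.1801593 = 0.7188724
Ratio = 0.0733982 / 0.7188724 = 0.1021019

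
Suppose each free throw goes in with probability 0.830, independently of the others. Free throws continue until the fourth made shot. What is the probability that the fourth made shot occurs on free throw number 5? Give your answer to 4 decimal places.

0.3227

Y = trial on which the fourth success occurs; negative binomial, r=4, p=0.83.
P(Y=5) = C(4,3) · p^4 · (1−p)^1
= 4 · 0.47458 · 0.17 = 0.322717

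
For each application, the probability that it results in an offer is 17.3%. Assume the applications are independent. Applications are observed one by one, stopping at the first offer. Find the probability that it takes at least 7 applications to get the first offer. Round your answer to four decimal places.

0.3199

Y = number of applications to the first success; geometric, p = 0.173.
P(Y > 6) = P(first 6 all fail) = (1−p)^6 = 0.319914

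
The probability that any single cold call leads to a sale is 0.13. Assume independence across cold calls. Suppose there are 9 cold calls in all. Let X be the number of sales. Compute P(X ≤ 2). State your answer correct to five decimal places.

0.89907

X ~ Binomial(9, 0.13); P(X ≤ 2) = Σ C(9,k) p^k (1−p)^(9−k) over k:
  k=0: C(9,0)·0.13^0·0.87^9 = 0.2855442
  k=1: C(9,1)·0.13^1·0.87^8 = 0.3840077
  k=2: C(9,2)·0.13^2·0.87^7 = 0.2295218
Total = 0.8990736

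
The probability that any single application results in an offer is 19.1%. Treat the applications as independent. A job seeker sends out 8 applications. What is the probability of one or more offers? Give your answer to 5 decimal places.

0.81652

P(at least one) = 1 − P(none) = 1 − (1 − 0.191)^8
= 1 − 0.1834798 = 0.8165202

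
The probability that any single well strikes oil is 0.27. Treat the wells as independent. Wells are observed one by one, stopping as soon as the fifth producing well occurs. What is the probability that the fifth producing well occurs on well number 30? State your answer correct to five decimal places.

0.01305

Y = trial on which the fifth success occurs; negative binomial, r=5, p=0.27.
P(Y=30) = C(29,4) · p^5 · (1−p)^25
= 23751 · 0.0014349 · 0.00038289 = 0.0130488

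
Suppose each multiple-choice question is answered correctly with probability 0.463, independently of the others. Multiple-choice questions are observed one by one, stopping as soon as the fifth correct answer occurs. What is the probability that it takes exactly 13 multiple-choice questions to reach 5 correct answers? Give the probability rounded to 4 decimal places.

Y = trial on which the fifth success occurs; negative binomial, r=5, p=0.463.
P(Y=13) = C(12,4) · p^5 · (1−p)^8
= 495 · 0.021277 · 0.006915 = 0.072829

0.0728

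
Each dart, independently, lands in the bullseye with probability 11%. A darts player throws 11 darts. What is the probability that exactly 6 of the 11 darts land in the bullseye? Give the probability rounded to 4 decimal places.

0.0005

X ~ Binomial(n=11, p=0.11).
P(X=6) = C(11,6) · p^6 · (1−p)^5
= 462 · 1.7716e-06 · 0.55841 = 0.000457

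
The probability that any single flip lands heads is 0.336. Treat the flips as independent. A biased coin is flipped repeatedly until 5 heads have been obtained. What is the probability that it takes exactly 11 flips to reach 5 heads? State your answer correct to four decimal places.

Y = trial on which the fifth success occurs; negative binomial, r=5, p=0.336.
P(Y=11) = C(10,4) · p^5 · (1−p)^6
= 210 · 0.0042825 · 0.085705 = 0.077077

0.0771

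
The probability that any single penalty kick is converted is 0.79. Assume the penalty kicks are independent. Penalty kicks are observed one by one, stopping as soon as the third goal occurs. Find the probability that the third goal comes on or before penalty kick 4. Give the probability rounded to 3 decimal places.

0.804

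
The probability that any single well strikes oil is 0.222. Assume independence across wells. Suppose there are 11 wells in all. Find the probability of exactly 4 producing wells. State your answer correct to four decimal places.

0.1383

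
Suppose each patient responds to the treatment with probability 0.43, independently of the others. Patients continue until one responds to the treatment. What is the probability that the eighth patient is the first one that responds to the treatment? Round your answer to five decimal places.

Geometric (trials to first success), p = 0.43.
P(Y = 8) = (1−p)^7 · p = 0.019549 · 0.43 = 0.0084061

0.00841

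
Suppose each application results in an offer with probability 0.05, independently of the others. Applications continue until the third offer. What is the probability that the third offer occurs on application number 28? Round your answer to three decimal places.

0.012

Y = trial on which the third success occurs; negative binomial, r=3, p=0.05.
P(Y=28) = C(27,2) · p^3 · (1−p)^25
= 351 · 0.000125 · 0.27739 = 0.01217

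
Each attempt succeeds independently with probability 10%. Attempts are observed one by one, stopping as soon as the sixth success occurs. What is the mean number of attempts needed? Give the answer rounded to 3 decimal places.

Y = total attempts until the sixth success; negative binomial with r=6, p=0.10.
E[Y] = r / p = 6 / 0.10 = 60.00000

60.000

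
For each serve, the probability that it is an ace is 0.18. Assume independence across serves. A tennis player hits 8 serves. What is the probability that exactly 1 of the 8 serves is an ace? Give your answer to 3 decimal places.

X ~ Binomial(n=8, p=0.18).
P(X=1) = C(8,1) · p^1 · (1−p)^7
= 8 · 0.18 · 0.24929 = 0.35897

0.359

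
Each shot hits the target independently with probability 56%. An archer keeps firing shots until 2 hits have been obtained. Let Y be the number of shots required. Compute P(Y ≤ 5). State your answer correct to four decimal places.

0.8786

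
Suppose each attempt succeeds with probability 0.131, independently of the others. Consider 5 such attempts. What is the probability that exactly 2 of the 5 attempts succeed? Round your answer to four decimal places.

X ~ Binomial(n=5, p=0.131).
P(X=2) = C(5,2) · p^2 · (1−p)^3
= 10 · 0.017161 · 0.65623 = 0.112616

0.1126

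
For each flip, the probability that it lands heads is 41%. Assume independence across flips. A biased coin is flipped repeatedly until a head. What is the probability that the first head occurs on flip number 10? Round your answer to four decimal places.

Geometric (trials to first success), p = 0.41.
P(Y = 10) = (1−p)^9 · p = 0.008663 · 0.41 = 0.003552

0.0036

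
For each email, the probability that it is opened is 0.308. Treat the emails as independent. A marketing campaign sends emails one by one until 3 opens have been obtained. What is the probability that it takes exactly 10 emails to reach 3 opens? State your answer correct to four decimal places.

Y = trial on which the third success occurs; negative binomial, r=3, p=0.308.
P(Y=10) = C(9,2) · p^3 · (1−p)^7
= 36 · 0.029218 · 0.075988 = 0.079928

0.0799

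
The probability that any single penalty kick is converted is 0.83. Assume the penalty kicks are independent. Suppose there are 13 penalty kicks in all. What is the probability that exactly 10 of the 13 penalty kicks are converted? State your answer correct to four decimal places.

X ~ Binomial(n=13, p=0.83).
P(X=10) = C(13,10) · p^10 · (1−p)^3
= 286 · 0.15516 · 0.004913 = 0.218019

0.2180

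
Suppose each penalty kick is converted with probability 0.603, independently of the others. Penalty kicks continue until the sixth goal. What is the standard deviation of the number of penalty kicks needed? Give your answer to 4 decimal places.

2.5595

Y = total penalty kicks until the sixth success; negative binomial with r=6, p=0.603.
SD(Y) = √[r(1−p)/p²] = √(6.550993) = 2.559491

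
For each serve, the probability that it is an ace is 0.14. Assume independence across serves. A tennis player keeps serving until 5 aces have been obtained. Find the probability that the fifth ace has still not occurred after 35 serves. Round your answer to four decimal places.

0.4460

Needing more than 35 serves ⇔ fewer than 5 successes in the first 35. With X ~ Binomial(35, 0.14), P(Y > 35) = P(X ≤ 4).
  k=0: C(35,0)·0.14^0·0.86^35 = 0.005099
  k=1: C(35,1)·0.14^1·0.86^34 = 0.029050
  k=2: C(35,2)·0.14^2·0.86^33 = 0.080394
  k=3: C(35,3)·0.14^3·0.86^32 = 0.143961
  k=4: C(35,4)·0.14^4·0.86^31 = 0.187484
P(X ≤ 4) = 0.445987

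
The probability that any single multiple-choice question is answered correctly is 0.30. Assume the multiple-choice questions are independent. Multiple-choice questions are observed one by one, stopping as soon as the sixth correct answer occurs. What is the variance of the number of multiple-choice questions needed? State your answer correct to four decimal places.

46.6667

Y = total multiple-choice questions until the sixth success; negative binomial with r=6, p=0.30.
Var(Y) = r(1−p)/p² = 6·0.70 / 0.30² = 46.666667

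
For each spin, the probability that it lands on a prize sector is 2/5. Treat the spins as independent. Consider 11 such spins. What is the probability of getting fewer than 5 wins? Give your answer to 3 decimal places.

0.533

X ~ Binomial(11, 0.40); P(X ≤ 4) = Σ C(11,k) p^k (1−p)^(11−k) over k:
  k=0: C(11,0)·0.40^0·0.60^11 = 0.00363
  k=1: C(11,1)·0.40^1·0.60^10 = 0.02661
  k=2: C(11,2)·0.40^2·0.60^9 = 0.08868
  k=3: C(11,3)·0.40^3·0.60^8 = 0.17737
  k=4: C(11,4)·0.40^4·0.60^7 = 0.23649
Total = 0.53277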